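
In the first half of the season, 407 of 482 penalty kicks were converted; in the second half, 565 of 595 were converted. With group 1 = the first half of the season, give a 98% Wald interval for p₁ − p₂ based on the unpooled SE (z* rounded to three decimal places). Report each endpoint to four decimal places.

p̂₁ = 407/482 = 0.84440, p̂₂ = 565/595 = 0.94958; p̂₁ − p̂₂ = -0.10518.
Unpooled SE = √(p̂₁(1−p̂₁)/n₁ + p̂₂(1−p̂₂)/n₂) = √(0.000272593 + 0.000080467) = 0.018790.
z* = 2.326 at the 98% level. Margin of error = 0.04371.
CI: -0.10518 ± 0.04371 = (-0.1489, -0.0615).

(-0.1489, -0.0615)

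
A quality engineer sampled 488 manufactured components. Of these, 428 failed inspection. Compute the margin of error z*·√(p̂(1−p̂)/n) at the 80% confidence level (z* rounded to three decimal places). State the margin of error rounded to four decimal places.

ME = 0.0191

Sample proportion p̂ = 428/488 = 0.87705.
SE(p̂) = √(0.87705·0.12295/488) = 0.014865.
z* = 1.282 at the 80% level.
Margin of error = z*·SE = 1.282 × 0.014865 = 0.0191.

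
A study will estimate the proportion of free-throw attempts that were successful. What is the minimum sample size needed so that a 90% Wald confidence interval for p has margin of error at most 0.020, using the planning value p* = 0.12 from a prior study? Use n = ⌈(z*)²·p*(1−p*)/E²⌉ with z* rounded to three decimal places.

For 90% confidence, z* = 1.645.
p*(1−p*) = 0.1056.
Required n before rounding: 2.706025 × 0.1056 / 0.020² = 714.391.
Rounding up, n = 715.

n = 715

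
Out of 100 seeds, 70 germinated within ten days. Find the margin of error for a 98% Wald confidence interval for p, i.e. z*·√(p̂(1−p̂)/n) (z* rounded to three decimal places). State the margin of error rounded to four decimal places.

ME = 0.1066

With x = 70 successes in n = 100, p̂ = 0.70000.
Standard error of p̂: √(0.210000/100) = √0.002100000 = 0.045826.
z* = 2.326 at the 98% level.
ME = 2.326·0.045826 = 0.1066.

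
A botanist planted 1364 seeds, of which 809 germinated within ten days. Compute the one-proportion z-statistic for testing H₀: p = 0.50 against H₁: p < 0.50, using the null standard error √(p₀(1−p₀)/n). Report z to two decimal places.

Sample proportion p̂ = 809/1364 = 0.59311.
Under H₀, SE = √(p₀(1−p₀)/n) = √(0.50·0.50/1364) = √0.000183284 = 0.013538.
z = (0.59311 − 0.50)/0.013538 = 0.09311/0.013538 = 6.88.

z = 6.88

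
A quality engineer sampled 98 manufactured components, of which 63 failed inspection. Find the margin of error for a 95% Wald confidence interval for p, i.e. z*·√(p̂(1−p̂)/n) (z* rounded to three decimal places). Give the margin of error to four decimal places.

ME = 0.0949

Sample proportion p̂ = 63/98 = 0.64286.
SE(p̂) = √(0.64286·0.35714/98) = 0.048402.
The 95% critical value is z* = 1.960.
ME = 1.960·0.048402 = 0.0949.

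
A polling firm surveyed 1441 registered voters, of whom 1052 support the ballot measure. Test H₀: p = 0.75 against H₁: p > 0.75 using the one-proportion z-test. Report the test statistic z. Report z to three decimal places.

The sample proportion is 1052/1441 = 0.73005.
Under H₀, SE = √(p₀(1−p₀)/n) = √(0.75·0.25/1441) = √0.000130118 = 0.011407.
z = (p̂ − p₀)/SE = (0.73005 − 0.75)/0.011407 = -1.749.

z = -1.749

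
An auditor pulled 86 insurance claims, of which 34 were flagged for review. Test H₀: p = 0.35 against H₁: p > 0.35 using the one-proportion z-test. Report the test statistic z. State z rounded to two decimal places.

The sample proportion is 34/86 = 0.39535.
Under H₀, SE = √(p₀(1−p₀)/n) = √(0.35·0.65/86) = √0.002645349 = 0.051433.
z = (p̂ − p₀)/SE = (0.39535 − 0.35)/0.051433 = 0.88.

z = 0.88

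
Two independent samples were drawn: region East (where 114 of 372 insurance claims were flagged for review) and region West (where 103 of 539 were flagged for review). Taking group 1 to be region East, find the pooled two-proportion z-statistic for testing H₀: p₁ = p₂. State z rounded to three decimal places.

p̂₁ = 114/372 = 0.30645, p̂₂ = 103/539 = 0.19109.
Pooling: p̂ = 217/911 = 0.23820.
SE = √[p̂(1−p̂)(1/n₁+1/n₂)] = √[0.23820·0.76180·(1/372+1/539)] ≈ 0.028713.
z = 0.11536/0.028713 = 4.018.

z = 4.018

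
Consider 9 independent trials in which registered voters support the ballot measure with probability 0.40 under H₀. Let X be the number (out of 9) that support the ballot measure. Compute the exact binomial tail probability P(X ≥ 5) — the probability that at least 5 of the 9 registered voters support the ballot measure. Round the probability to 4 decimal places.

P = 0.2666

X ~ Binomial(n=9, p=0.40).
P(X ≥ 5) = Σ_{j=5}^{9} C(9,j)·0.40^j·0.60^{9−j}.
= 0.167215 + 0.074318 + 0.021234 + 0.003539 + 0.000262 = 0.2666.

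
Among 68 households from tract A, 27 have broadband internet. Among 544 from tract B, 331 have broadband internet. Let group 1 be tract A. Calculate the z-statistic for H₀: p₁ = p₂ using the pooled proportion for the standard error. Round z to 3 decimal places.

z = -3.336

p̂₁ = 27/68 = 0.39706, p̂₂ = 331/544 = 0.60846.
Pooling: p̂ = 358/612 = 0.58497.
Pooled SE = √[0.2427806·0.01654412] ≈ 0.063377.
z = -0.21140/0.063377 = -3.336.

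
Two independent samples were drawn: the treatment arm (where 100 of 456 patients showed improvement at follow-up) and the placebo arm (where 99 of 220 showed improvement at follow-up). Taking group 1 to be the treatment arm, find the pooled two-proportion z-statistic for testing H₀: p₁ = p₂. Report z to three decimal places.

p̂₁ = 100/456 = 0.21930, p̂₂ = 99/220 = 0.45000.
Pooling: p̂ = 199/676 = 0.29438.
Pooled SE = √[0.2077199·0.00673844] ≈ 0.037413.
z = (p̂₁ − p̂₂)/SE = (0.21930 − 0.45000)/0.037413 = -0.23070/0.037413 = -6.166.

z = -6.166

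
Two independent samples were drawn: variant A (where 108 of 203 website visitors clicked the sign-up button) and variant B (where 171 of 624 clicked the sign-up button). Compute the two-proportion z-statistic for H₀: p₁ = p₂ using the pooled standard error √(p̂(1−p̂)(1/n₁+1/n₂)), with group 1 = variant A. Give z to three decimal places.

p̂₁ = 108/203 = 0.53202, p̂₂ = 171/624 = 0.27404.
Pooled p̂ = (108+171)/(203+624) = 279/827 = 0.33736.
Pooled SE = √[0.2235495·0.00652867] ≈ 0.038203.
z = 0.25798/0.038203 = 6.753.

z = 6.753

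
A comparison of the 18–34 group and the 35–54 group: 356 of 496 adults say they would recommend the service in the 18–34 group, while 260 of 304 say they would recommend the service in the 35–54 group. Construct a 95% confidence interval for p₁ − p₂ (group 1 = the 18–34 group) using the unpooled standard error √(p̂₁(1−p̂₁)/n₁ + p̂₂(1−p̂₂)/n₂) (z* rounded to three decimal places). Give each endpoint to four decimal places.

p̂₁ = 356/496 = 0.71774, p̂₂ = 260/304 = 0.85526; p̂₁ − p̂₂ = -0.13752.
SE = √(0.000408444 + 0.000407198) = √0.000815642 = 0.028559.
The 95% critical value is z* = 1.960. Margin of error = 0.05598.
So the interval runs from -0.1935 to -0.0815.

(-0.1935, -0.0815)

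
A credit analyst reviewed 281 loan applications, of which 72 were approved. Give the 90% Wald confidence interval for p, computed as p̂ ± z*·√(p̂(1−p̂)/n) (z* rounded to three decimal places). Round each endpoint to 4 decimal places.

(0.2134, 0.2991)

Sample proportion p̂ = 72/281 = 0.25623.
Standard error of p̂: √(0.190575/281) = √0.000678203 = 0.026042.
The 90% critical value is z* = 1.645.
Margin = 1.645·0.026042 = 0.04284.
So the interval runs from 0.2134 to 0.2991.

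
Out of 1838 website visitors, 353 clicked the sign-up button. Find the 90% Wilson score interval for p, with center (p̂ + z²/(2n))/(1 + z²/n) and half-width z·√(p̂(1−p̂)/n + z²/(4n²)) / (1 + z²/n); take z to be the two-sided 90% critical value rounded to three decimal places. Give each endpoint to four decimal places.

p̂ = 353/1838 = 0.19206; z = 1.645, so z² = 2.706025.
Denominator 1 + z²/n = 1 + 2.706025/1838 = 1.001472.
Center = (0.19206 + 0.000736)/1.001472 = 0.19251.
Radicand: p̂(1−p̂)/n + z²/(4n²) = 0.000084424 + 0.000000200 = 0.000084624.
Half-width = 1.645·√0.000084624/1.001472 = 0.01511.
So the interval runs from 0.1774 to 0.2076.

(0.1774, 0.2076)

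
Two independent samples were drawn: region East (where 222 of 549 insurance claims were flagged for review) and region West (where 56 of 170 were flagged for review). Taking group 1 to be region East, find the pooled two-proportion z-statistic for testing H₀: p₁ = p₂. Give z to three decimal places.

p̂₁ = 222/549 = 0.40437, p̂₂ = 56/170 = 0.32941.
Pooled p̂ = (222+56)/(549+170) = 278/719 = 0.38665.
Pooled SE = √[0.2371514·0.00770385] ≈ 0.042743.
z = 0.07496/0.042743 = 1.754.

z = 1.754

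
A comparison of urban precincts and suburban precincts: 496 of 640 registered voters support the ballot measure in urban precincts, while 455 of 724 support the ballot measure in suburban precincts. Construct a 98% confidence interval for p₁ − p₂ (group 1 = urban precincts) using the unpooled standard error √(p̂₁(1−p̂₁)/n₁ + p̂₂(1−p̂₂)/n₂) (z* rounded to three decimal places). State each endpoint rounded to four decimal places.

p̂₁ = 496/640 = 0.77500, p̂₂ = 455/724 = 0.62845; p̂₁ − p̂₂ = 0.14655.
SE = √(0.000272461 + 0.000322514) = √0.000594975 = 0.024392.
z* = 2.326 at the 98% level. Margin = 2.326·0.024392 = 0.05674.
Interval: 0.14655 ± 0.05674 → (0.0898, 0.2033).

(0.0898, 0.2033)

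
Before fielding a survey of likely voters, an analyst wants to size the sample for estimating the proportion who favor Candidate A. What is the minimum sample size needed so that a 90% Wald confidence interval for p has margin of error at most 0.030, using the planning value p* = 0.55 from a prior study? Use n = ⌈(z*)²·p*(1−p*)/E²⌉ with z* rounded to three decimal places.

n = 745

z* = 1.645 at the 90% level.
p*(1−p*) = 0.2475.
(z*)²·p*(1−p*)/E² = 2.706025·0.2475/0.000900 = 744.157.
⌈744.157⌉ = 745.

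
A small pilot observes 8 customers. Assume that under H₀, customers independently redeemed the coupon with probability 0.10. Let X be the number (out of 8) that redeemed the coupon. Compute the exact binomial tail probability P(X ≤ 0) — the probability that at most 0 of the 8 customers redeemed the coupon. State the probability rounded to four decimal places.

P = 0.4305

X ~ Binomial(n=8, p=0.10).
P(X ≤ 0) = C(8,0)·0.10^0·0.90^8.
= 0.430467 = 0.4305.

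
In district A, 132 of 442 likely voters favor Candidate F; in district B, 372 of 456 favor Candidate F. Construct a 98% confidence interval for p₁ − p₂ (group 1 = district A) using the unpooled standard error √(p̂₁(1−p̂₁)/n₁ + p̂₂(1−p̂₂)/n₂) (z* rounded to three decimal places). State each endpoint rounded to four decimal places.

p̂₁ = 132/442 = 0.29864, p̂₂ = 372/456 = 0.81579; p̂₁ − p̂₂ = -0.51715.
Unpooled SE = √(p̂₁(1−p̂₁)/n₁ + p̂₂(1−p̂₂)/n₂) = √(0.000473880 + 0.000329555) = 0.028345.
For 98% confidence, z* = 2.326. Margin = 2.326·0.028345 = 0.06593.
CI: -0.51715 ± 0.06593 = (-0.5831, -0.4512).

(-0.5831, -0.4512)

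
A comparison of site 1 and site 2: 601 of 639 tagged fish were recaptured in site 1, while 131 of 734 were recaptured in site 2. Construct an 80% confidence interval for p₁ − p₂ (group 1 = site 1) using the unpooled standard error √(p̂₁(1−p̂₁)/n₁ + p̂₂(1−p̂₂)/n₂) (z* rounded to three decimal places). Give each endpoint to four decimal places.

p̂₁ = 601/639 = 0.94053, p̂₂ = 131/734 = 0.17847; p̂₁ − p̂₂ = 0.76206.
Unpooled SE = √(p̂₁(1−p̂₁)/n₁ + p̂₂(1−p̂₂)/n₂) = √(0.000087530 + 0.000199756) = 0.016950.
For 80% confidence, z* = 1.282. Margin = 1.282·0.016950 = 0.02173.
Interval: 0.76206 ± 0.02173 → (0.7403, 0.7838).

(0.7403, 0.7838)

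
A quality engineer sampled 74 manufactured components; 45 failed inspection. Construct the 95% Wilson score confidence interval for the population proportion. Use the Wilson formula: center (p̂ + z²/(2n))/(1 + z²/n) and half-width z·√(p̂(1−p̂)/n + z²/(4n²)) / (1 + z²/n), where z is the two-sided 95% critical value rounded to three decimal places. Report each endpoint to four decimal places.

(0.4942, 0.7114)

p̂ = 45/74 = 0.60811; z = 1.960, so z² = 3.841600.
1 + z²/n = 1.051914.
Adjusted center: (0.60811 + z²/(2n))/1.051914 = 0.60277.
Radicand: p̂(1−p̂)/n + z²/(4n²) = 0.003220441 + 0.000175383 = 0.003395824.
Half-width = z·√(radicand)/denom = 1.960·0.058274/1.051914 = 0.10858.
CI: 0.60277 ± 0.10858 = (0.4942, 0.7114).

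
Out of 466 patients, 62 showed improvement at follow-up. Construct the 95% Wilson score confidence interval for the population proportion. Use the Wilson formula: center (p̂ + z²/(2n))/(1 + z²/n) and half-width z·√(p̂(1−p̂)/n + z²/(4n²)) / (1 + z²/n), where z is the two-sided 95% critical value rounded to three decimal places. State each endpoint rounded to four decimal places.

p̂ = 62/466 = 0.13305; z = 1.960, so z² = 3.841600.
Denominator 1 + z²/n = 1 + 3.841600/466 = 1.008244.
Center = (0.13305 + 0.004122)/1.008244 = 0.13605.
Radicand: p̂(1−p̂)/n + z²/(4n²) = 0.000247523 + 0.000004423 = 0.000251946.
Half-width = z·√(radicand)/denom = 1.960·0.015873/1.008244 = 0.03086.
So the interval runs from 0.1052 to 0.1669.

(0.1052, 0.1669)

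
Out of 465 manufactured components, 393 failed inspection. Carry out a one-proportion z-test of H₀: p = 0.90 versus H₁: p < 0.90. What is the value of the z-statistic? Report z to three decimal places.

With x = 393 successes in n = 465, p̂ = 0.84516.
Null standard error: √(0.90·0.10/465) = √0.000193548 = 0.013912.
z = (0.84516 − 0.90)/0.013912 = -0.05484/0.013912 = -3.942.

z = -3.942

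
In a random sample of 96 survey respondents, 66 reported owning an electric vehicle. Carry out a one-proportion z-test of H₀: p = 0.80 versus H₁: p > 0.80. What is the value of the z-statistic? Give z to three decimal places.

z = -2.756

With x = 66 successes in n = 96, p̂ = 0.68750.
Under H₀, SE = √(p₀(1−p₀)/n) = √(0.80·0.20/96) = √0.001666667 = 0.040825.
z = (0.68750 − 0.80)/0.040825 = -0.11250/0.040825 = -2.756.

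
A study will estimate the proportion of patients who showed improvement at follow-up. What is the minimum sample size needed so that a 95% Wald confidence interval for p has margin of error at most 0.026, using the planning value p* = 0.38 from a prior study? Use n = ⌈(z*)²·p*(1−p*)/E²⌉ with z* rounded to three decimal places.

n = 1339

For 95% confidence, z* = 1.960.
p*(1−p*) = 0.2356.
(z*)²·p*(1−p*)/E² = 3.841600·0.2356/0.000676 = 1338.877.
Rounding up, n = 1339.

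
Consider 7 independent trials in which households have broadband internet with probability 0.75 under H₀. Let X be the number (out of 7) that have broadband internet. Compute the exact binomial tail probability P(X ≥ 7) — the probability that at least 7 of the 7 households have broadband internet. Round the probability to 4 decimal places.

P = 0.1335

X is binomial with n = 7 and p = 0.75.
P(X ≥ 7) = C(7,7)·0.75^7·0.25^0.
= 0.133484 = 0.1335.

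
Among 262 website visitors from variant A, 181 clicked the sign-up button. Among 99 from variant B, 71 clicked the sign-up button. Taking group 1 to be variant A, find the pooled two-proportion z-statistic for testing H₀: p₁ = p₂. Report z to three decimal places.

p̂₁ = 181/262 = 0.69084, p̂₂ = 71/99 = 0.71717.
Pooled p̂ = (181+71)/(262+99) = 252/361 = 0.69806.
Pooled SE = √[0.2107719·0.01391780] ≈ 0.054162.
z = (p̂₁ − p̂₂)/SE = (0.69084 − 0.71717)/0.054162 = -0.02633/0.054162 = -0.486.

z = -0.486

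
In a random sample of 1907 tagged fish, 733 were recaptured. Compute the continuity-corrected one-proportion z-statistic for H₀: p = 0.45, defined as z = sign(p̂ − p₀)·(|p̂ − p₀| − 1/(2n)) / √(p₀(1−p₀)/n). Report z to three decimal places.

z = -5.738

With x = 733 successes in n = 1907, p̂ = 0.38437. p̂ − p₀ = -0.065627.
Continuity correction 1/(2n) = 1/3814 = 0.000262.
Corrected numerator: |-0.065627| − 0.000262 = 0.065365.
SE₀ = √(0.45·0.55/1907) = 0.011392.
z = (−)0.065365/0.011392 = -5.738.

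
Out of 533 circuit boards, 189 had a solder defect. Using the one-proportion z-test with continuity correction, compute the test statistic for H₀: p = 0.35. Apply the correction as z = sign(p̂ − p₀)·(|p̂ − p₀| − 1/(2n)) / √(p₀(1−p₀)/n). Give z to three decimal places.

z = 0.177

The sample proportion is 189/533 = 0.35460. p̂ − p₀ = 0.004597.
Continuity correction 1/(2n) = 1/1066 = 0.000938.
Corrected numerator: |0.004597| − 0.000938 = 0.003659.
SE₀ = √(0.35·0.65/533) = 0.020660.
z = +0.003659/0.020660 = 0.177.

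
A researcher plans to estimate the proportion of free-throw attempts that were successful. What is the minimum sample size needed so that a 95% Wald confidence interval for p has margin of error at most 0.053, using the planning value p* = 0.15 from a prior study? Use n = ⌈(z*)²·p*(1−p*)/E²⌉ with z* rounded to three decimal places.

n = 175

z* = 1.960 at the 95% level.
p*(1−p*) = 0.1275.
Required n before rounding: 3.841600 × 0.1275 / 0.053² = 174.370.
⌈174.370⌉ = 175.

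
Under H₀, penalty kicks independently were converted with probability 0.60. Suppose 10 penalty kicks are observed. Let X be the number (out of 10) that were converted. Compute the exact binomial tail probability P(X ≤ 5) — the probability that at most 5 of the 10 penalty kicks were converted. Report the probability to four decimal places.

P = 0.3669

X is binomial with n = 10 and p = 0.60.
P(X ≤ 5) = Σ_{j=0}^{5} C(10,j)·0.60^j·0.40^{10−j}.
= 0.000105 + 0.001573 + 0.010617 + 0.042467 + 0.111477 + 0.200658 = 0.3669.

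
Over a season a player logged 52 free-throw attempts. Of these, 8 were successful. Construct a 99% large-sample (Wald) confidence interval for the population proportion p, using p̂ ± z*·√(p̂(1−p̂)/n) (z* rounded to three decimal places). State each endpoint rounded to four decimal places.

(0.0250, 0.2827)

p̂ = 8/52 = 0.15385.
SE = √(p̂(1−p̂)/n) = √(0.130178/52) = 0.050034.
For 99% confidence, z* = 2.576.
Margin = 2.576·0.050034 = 0.12889.
So the interval runs from 0.0250 to 0.2827.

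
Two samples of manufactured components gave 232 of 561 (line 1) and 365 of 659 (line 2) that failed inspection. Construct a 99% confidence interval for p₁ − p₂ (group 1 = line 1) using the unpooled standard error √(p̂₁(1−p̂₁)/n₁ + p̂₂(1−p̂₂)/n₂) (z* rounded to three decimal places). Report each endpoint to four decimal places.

(-0.2135, -0.0671)

p̂₁ = 232/561 = 0.41355, p̂₂ = 365/659 = 0.55387; p̂₁ − p̂₂ = -0.14032.
SE = √(0.000432310 + 0.000374959) = √0.000807269 = 0.028412.
z* = 2.576 at the 99% level. Margin of error = 0.07319.
So the interval runs from -0.2135 to -0.0671.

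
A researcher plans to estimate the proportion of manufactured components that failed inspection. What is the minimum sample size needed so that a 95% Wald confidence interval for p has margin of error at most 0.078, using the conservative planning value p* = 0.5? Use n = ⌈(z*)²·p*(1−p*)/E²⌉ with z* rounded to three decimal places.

The 95% critical value is z* = 1.960.
p*(1−p*) = 0.2500.
Required n before rounding: 3.841600 × 0.2500 / 0.078² = 157.857.
Rounding up, n = 158.

n = 158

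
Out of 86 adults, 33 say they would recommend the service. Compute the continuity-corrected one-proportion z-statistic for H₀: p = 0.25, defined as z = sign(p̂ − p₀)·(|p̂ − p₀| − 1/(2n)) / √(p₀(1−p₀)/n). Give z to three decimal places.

Sample proportion p̂ = 33/86 = 0.38372. p̂ − p₀ = 0.133721.
Continuity correction 1/(2n) = 1/172 = 0.005814.
Corrected numerator: |0.133721| − 0.005814 = 0.127907.
SE₀ = √(0.25·0.75/86) = 0.046693.
z = (+)0.127907/0.046693 = 2.739.

z = 2.739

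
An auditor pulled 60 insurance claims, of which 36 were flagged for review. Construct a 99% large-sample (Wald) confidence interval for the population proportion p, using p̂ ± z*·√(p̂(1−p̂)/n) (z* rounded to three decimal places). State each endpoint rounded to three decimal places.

p̂ = 36/60 = 0.60000.
SE(p̂) = √(0.60000·0.40000/60) = 0.063246.
For 99% confidence, z* = 2.576.
Margin = 2.576·0.063246 = 0.16292.
So the interval runs from 0.437 to 0.763.

(0.437, 0.763)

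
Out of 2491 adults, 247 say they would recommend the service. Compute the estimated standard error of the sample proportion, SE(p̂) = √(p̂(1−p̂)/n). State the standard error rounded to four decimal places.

p̂ = 247/2491 = 0.09916.
p̂(1−p̂) = 0.09916·0.90084 = 0.089327.
SE = √(0.089327/2491) = 0.0060.

SE = 0.0060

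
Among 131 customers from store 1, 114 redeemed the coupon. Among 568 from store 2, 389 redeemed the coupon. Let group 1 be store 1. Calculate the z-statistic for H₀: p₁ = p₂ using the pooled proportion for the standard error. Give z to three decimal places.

p̂₁ = 114/131 = 0.87023, p̂₂ = 389/568 = 0.68486.
Pooled p̂ = (114+389)/(131+568) = 503/699 = 0.71960.
Pooled SE = √[0.2017761·0.00939415] ≈ 0.043538.
z = 0.18537/0.043538 = 4.258.

z = 4.258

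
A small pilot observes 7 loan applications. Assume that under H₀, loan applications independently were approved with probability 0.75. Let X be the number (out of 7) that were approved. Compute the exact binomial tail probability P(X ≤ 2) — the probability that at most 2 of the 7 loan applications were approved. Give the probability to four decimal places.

P = 0.0129

X is binomial with n = 7 and p = 0.75.
P(X ≤ 2) = C(7,0)·0.75^0·0.25^7 + C(7,1)·0.75^1·0.25^6 + C(7,2)·0.75^2·0.25^5.
= 0.000061 + 0.001282 + 0.011536 = 0.0129.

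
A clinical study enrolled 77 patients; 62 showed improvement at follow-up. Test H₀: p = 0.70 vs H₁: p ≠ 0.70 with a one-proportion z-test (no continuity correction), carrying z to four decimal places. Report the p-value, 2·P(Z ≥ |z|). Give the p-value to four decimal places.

p̂ = 62/77 = 0.80519.
Null standard error: √(0.70·0.30/77) = √0.002727273 = 0.052223.
z = (p̂ − p₀)/SE = (62/77 − 0.70)/0.052223 ≈ 2.0143.
From the standard normal, 2·P(Z ≥ |z|) = 0.0440.

p-value = 0.0440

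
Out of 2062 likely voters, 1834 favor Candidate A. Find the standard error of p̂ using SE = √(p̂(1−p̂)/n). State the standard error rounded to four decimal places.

SE = 0.0069

The sample proportion is 1834/2062 = 0.88943.
p̂(1−p̂) = 0.88943·0.11057 = 0.098344.
Dividing by n and taking the root: √0.000047694 = 0.0069.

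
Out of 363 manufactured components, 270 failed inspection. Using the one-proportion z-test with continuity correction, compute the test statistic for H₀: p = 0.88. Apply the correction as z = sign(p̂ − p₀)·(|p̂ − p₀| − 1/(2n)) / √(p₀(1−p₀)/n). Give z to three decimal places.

The sample proportion is 270/363 = 0.74380. p̂ − p₀ = -0.136198.
Continuity correction 1/(2n) = 1/726 = 0.001377.
Corrected numerator: |-0.136198| − 0.001377 = 0.134821.
Under H₀, SE = √(p₀(1−p₀)/n) = √(0.88·0.12/363) = √0.000290909 = 0.017056.
z = −0.134821/0.017056 = -7.905.

z = -7.905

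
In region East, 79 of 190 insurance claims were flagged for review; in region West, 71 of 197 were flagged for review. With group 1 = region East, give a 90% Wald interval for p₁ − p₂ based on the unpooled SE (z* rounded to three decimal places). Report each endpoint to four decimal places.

(-0.0260, 0.1368)

p̂₁ = 79/190 = 0.41579, p̂₂ = 71/197 = 0.36041; p̂₁ − p̂₂ = 0.05538.
SE = √(0.001278466 + 0.001170119) = √0.002448585 = 0.049483.
The 90% critical value is z* = 1.645. Margin of error = 0.08140.
Interval: 0.05538 ± 0.08140 → (-0.0260, 0.1368).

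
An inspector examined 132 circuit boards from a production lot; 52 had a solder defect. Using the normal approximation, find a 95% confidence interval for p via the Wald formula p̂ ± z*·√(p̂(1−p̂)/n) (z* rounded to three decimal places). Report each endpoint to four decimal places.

Sample proportion p̂ = 52/132 = 0.39394.
Standard error of p̂: √(0.238751/132) = √0.001808721 = 0.042529.
For 95% confidence, z* = 1.960.
Margin of error: 1.960 × 0.042529 = 0.08336.
So the interval runs from 0.3106 to 0.4773.

(0.3106, 0.4773)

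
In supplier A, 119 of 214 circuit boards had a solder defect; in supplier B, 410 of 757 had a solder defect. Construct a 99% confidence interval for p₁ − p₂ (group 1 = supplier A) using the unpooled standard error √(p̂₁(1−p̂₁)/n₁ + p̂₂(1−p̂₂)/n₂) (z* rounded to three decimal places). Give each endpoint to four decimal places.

p̂₁ = 0.55607, p̂₂ = 0.54161, so the observed difference is 0.01446.
Unpooled SE = √(p̂₁(1−p̂₁)/n₁ + p̂₂(1−p̂₂)/n₂) = √(0.001153531 + 0.000327964) = 0.038490.
For 99% confidence, z* = 2.576. Margin = 2.576·0.038490 = 0.09915.
CI: 0.01446 ± 0.09915 = (-0.0847, 0.1136).

(-0.0847, 0.1136)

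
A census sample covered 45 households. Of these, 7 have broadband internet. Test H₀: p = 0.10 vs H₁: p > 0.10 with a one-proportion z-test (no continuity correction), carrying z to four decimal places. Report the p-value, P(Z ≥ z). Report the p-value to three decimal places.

With x = 7 successes in n = 45, p̂ = 0.15556.
Under H₀, SE = √(p₀(1−p₀)/n) = √(0.10·0.90/45) = √0.002000000 = 0.044721.
z = (p̂ − p₀)/SE = (7/45 − 0.10)/0.044721 ≈ 1.2423.
p-value = P(Z ≥ z) with z = 1.2423 → 0.107.

p-value = 0.107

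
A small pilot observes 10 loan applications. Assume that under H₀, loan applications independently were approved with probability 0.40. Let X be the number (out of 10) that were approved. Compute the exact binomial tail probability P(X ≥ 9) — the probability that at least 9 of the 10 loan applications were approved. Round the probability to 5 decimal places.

P = 0.00168

X is binomial with n = 10 and p = 0.40.
P(X ≥ 9) = C(10,9)·0.40^9·0.60^1 + C(10,10)·0.40^10·0.60^0.
= 0.001573 + 0.000105 = 0.00168.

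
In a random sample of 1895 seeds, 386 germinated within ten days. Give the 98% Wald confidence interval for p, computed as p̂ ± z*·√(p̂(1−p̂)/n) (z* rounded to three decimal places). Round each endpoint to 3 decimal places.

(0.182, 0.225)

The sample proportion is 386/1895 = 0.20369.
SE(p̂) = √(0.20369·0.79631/1895) = 0.009252.
The 98% critical value is z* = 2.326.
Margin of error: 2.326 × 0.009252 = 0.02152.
So the interval runs from 0.182 to 0.225.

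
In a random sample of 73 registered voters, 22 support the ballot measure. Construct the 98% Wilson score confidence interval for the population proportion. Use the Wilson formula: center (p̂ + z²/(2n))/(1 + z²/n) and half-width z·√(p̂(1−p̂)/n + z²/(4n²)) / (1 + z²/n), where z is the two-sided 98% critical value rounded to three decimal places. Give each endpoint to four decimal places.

(0.1938, 0.4364)

Here p̂ = 22/73 = 0.30137 and z = 2.326 (z² = 5.410276).
Denominator 1 + z²/n = 1 + 5.410276/73 = 1.074113.
Center = (0.30137 + 0.037057)/1.074113 = 0.31508.
Radicand: p̂(1−p̂)/n + z²/(4n²) = 0.002884193 + 0.000253813 = 0.003138006.
Half-width = 2.326·√0.003138006/1.074113 = 0.12131.
CI: 0.31508 ± 0.12131 = (0.1938, 0.4364).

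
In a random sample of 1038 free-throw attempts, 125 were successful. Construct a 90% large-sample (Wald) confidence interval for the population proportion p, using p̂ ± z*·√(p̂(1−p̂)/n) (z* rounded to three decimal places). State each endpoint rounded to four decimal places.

(0.1038, 0.1370)

The sample proportion is 125/1038 = 0.12042.
Standard error of p̂: √(0.105922/1038) = √0.000102044 = 0.010102.
For 90% confidence, z* = 1.645.
Margin = 1.645·0.010102 = 0.01662.
CI: 0.12042 ± 0.01662 = (0.1038, 0.1370).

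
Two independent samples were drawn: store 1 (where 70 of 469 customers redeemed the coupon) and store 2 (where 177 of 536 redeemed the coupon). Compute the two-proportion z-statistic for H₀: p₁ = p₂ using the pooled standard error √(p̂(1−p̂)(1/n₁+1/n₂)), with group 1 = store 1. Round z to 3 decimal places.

p̂₁ = 70/469 = 0.14925, p̂₂ = 177/536 = 0.33022.
Pooling: p̂ = 247/1005 = 0.24577.
Pooled SE = √[0.1853677·0.00399787] ≈ 0.027223.
z = -0.18097/0.027223 = -6.648.

z = -6.648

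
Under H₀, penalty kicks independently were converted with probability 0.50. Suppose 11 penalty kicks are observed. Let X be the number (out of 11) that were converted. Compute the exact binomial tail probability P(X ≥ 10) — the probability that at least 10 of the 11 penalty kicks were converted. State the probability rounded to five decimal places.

X is binomial with n = 11 and p = 0.50.
P(X ≥ 10) = C(11,10)·0.50^10·0.50^1 + C(11,11)·0.50^11·0.50^0.
= 0.005371 + 0.000488 = 0.00586.

P = 0.00586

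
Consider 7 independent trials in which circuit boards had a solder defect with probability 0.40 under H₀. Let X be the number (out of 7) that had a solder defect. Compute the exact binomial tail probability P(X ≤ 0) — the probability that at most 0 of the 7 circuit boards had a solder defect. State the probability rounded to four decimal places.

P = 0.0280

X is binomial with n = 7 and p = 0.40.
P(X ≤ 0) = C(7,0)·0.40^0·0.60^7.
= 0.027994 = 0.0280.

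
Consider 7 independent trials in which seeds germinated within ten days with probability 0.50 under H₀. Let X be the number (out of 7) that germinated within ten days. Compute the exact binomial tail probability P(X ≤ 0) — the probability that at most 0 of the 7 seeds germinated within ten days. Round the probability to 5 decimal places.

P = 0.00781

X ~ Binomial(n=7, p=0.50).
P(X ≤ 0) = C(7,0)·0.50^0·0.50^7.
= 0.007812 = 0.00781.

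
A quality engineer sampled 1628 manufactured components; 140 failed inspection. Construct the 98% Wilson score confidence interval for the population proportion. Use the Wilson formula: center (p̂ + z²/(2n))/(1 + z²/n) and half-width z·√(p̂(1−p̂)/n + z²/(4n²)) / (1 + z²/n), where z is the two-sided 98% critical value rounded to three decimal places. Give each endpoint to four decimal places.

Here p̂ = 140/1628 = 0.08600 and z = 2.326 (z² = 5.410276).
Denominator 1 + z²/n = 1 + 5.410276/1628 = 1.003323.
Adjusted center: (0.08600 + z²/(2n))/1.003323 = 0.08737.
Radicand: p̂(1−p̂)/n + z²/(4n²) = 0.000048280 + 0.000000510 = 0.000048790.
Half-width = 2.326·√0.000048790/1.003323 = 0.01619.
CI: 0.08737 ± 0.01619 = (0.0712, 0.1036).

(0.0712, 0.1036)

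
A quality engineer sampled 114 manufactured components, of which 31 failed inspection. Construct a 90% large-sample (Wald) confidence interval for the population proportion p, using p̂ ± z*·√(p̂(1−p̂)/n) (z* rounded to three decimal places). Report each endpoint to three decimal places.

p̂ = 31/114 = 0.27193.
Standard error of p̂: √(0.197984/114) = √0.001736702 = 0.041674.
z* = 1.645 at the 90% level.
Margin = 1.645·0.041674 = 0.06855.
Interval: 0.27193 ± 0.06855 → (0.203, 0.340).

(0.203, 0.340)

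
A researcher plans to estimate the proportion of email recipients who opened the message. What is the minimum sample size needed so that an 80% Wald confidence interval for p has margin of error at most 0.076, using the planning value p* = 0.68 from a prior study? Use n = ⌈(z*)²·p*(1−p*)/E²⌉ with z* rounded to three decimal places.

n = 62

z* = 1.282 at the 80% level.
p*(1−p*) = 0.68·0.32 = 0.2176.
Required n before rounding: 1.643524 × 0.2176 / 0.076² = 61.917.
⌈61.917⌉ = 62.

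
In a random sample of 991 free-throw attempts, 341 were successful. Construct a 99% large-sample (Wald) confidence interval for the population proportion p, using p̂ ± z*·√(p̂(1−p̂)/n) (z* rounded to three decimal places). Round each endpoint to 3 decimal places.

The sample proportion is 341/991 = 0.34410.
SE = √(p̂(1−p̂)/n) = √(0.225694/991) = 0.015091.
z* = 2.576 at the 99% level.
Margin = 2.576·0.015091 = 0.03887.
CI: 0.34410 ± 0.03887 = (0.305, 0.383).

(0.305, 0.383)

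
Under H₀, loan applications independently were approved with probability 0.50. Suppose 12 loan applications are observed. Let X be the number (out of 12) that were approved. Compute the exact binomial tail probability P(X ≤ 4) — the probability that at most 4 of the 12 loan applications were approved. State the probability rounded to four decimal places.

X is binomial with n = 12 and p = 0.50.
P(X ≤ 4) = Σ_{j=0}^{4} C(12,j)·0.50^j·0.50^{12−j}.
= 0.000244 + 0.002930 + 0.016113 + 0.053711 + 0.120850 = 0.1938.

P = 0.1938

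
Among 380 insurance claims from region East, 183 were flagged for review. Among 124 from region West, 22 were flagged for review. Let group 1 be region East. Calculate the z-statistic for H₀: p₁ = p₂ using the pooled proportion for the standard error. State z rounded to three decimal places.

z = 5.987

Sample proportions: p̂₁ = 183/380 = 0.48158 and p̂₂ = 22/124 = 0.17742.
Pooling: p̂ = 205/504 = 0.40675.
Pooled SE = √[0.2413037·0.01069610] ≈ 0.050804.
z = 0.30416/0.050804 = 5.987.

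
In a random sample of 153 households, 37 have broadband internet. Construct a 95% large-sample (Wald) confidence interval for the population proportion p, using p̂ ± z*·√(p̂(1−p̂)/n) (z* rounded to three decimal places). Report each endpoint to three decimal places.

(0.174, 0.310)

The sample proportion is 37/153 = 0.24183.
SE(p̂) = √(0.24183·0.75817/153) = 0.034617.
For 95% confidence, z* = 1.960.
Margin of error: 1.960 × 0.034617 = 0.06785.
So the interval runs from 0.174 to 0.310.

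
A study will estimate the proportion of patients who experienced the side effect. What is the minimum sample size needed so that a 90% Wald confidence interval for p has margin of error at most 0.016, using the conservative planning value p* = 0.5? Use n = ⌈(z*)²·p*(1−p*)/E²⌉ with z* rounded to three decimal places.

z* = 1.645 at the 90% level.
p*(1−p*) = 0.50·0.50 = 0.2500.
(z*)²·p*(1−p*)/E² = 2.706025·0.2500/0.000256 = 2642.603.
⌈2642.603⌉ = 2643.

n = 2643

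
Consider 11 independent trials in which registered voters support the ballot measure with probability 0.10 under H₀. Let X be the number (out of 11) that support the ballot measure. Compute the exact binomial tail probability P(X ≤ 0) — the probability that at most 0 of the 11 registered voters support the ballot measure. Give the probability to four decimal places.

P = 0.3138

X ~ Binomial(n=11, p=0.10).
P(X ≤ 0) = C(11,0)·0.10^0·0.90^11.
= 0.313811 = 0.3138.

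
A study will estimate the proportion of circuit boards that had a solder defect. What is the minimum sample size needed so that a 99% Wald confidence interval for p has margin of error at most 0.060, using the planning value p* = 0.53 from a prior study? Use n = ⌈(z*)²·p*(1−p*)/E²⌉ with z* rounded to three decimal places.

z* = 2.576 at the 99% level.
p*(1−p*) = 0.2491.
Required n before rounding: 6.635776 × 0.2491 / 0.060² = 459.159.
⌈459.159⌉ = 460.

n = 460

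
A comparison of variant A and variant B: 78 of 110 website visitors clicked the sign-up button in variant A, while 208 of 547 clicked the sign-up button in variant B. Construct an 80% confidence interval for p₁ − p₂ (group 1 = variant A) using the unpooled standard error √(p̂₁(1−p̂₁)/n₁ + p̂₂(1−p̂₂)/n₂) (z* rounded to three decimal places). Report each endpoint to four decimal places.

(0.2673, 0.3904)

p̂₁ = 0.70909, p̂₂ = 0.38026, so the observed difference is 0.32883.
SE = √(0.001875282 + 0.000430825) = √0.002306107 = 0.048022.
The 80% critical value is z* = 1.282. Margin of error = 0.06156.
Interval: 0.32883 ± 0.06156 → (0.2673, 0.3904).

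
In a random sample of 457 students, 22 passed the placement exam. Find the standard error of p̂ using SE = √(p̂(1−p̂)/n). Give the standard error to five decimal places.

SE = 0.01001

p̂ = 22/457 = 0.04814.
p̂(1−p̂) = 0.045823.
SE = √(0.045823/457) = 0.01001.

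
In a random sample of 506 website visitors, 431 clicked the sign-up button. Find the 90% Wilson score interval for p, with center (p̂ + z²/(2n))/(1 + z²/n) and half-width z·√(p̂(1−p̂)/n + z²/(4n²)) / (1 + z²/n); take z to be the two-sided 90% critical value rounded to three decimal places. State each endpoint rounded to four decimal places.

Here p̂ = 431/506 = 0.85178 and z = 1.645 (z² = 2.706025).
Denominator 1 + z²/n = 1 + 2.706025/506 = 1.005348.
Adjusted center: (0.85178 + z²/(2n))/1.005348 = 0.84991.
Radicand: p̂(1−p̂)/n + z²/(4n²) = 0.000249509 + 0.000002642 = 0.000252151.
Half-width = 1.645·√0.000252151/1.005348 = 0.02598.
CI: 0.84991 ± 0.02598 = (0.8239, 0.8759).

(0.8239, 0.8759)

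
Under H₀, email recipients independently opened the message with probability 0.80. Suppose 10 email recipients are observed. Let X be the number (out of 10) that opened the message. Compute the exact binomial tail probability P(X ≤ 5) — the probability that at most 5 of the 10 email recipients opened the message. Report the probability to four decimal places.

P = 0.0328

X is binomial with n = 10 and p = 0.80.
P(X ≤ 5) = Σ_{j=0}^{5} C(10,j)·0.80^j·0.20^{10−j}.
= 0.000000 + 0.000004 + 0.000074 + 0.000786 + 0.005505 + 0.026424 = 0.0328.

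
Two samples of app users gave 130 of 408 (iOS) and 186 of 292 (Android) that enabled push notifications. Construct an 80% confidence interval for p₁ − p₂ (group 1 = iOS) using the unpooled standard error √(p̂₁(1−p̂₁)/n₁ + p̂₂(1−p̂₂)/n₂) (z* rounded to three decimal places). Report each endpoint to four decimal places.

(-0.3650, -0.2717)

p̂₁ = 130/408 = 0.31863, p̂₂ = 186/292 = 0.63699; p̂₁ − p̂₂ = -0.31836.
SE = √(0.000532118 + 0.000791900) = √0.001324018 = 0.036387.
z* = 1.282 at the 80% level. Margin = 1.282·0.036387 = 0.04665.
CI: -0.31836 ± 0.04665 = (-0.3650, -0.2717).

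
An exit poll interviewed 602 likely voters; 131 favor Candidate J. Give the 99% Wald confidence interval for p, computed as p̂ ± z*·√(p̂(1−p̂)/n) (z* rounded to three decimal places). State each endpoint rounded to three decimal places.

(0.174, 0.261)

Sample proportion p̂ = 131/602 = 0.21761.
SE = √(p̂(1−p̂)/n) = √(0.170255/602) = 0.016817.
The 99% critical value is z* = 2.576.
Margin of error: 2.576 × 0.016817 = 0.04332.
Interval: 0.21761 ± 0.04332 → (0.174, 0.261).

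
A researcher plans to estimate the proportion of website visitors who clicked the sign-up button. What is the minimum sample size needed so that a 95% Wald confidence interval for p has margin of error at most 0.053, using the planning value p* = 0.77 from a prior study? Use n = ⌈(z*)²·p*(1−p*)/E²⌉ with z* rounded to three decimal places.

n = 243

For 95% confidence, z* = 1.960.
p*(1−p*) = 0.1771.
(z*)²·p*(1−p*)/E² = 3.841600·0.1771/0.002809 = 242.203.
⌈242.203⌉ = 243.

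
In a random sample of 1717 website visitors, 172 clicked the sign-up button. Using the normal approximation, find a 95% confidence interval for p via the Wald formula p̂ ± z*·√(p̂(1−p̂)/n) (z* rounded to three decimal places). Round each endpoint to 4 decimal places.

(0.0860, 0.1144)

Sample proportion p̂ = 172/1717 = 0.10017.
SE(p̂) = √(0.10017·0.89983/1717) = 0.007246.
For 95% confidence, z* = 1.960.
Margin = 1.960·0.007246 = 0.01420.
Interval: 0.10017 ± 0.01420 → (0.0860, 0.1144).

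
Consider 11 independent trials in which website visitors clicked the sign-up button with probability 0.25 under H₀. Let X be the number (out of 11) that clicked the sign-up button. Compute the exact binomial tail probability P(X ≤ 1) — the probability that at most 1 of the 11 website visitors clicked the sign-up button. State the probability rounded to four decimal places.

X ~ Binomial(n=11, p=0.25).
P(X ≤ 1) = C(11,0)·0.25^0·0.75^11 + C(11,1)·0.25^1·0.75^10.
= 0.042235 + 0.154862 = 0.1971.

P = 0.1971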